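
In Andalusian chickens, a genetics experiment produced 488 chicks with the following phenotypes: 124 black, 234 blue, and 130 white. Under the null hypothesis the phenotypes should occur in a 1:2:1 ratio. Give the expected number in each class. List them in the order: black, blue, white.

122, 244, 122

Total ratio parts = 4. Expected numbers out of 488:
  black: 488 × 1/4 = 122
  blue: 488 × 2/4 = 244
  white: 488 × 1/4 = 122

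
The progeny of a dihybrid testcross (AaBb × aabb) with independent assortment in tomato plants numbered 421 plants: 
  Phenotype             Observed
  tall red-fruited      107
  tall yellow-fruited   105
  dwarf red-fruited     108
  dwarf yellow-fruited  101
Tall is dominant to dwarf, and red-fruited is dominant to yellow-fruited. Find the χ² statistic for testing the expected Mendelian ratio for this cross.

A dihybrid testcross with independent assortment gives a 1:1:1:1 ratio.
Expected counts for N = 421 under a 1:1:1:1 ratio (total parts = 4):
  tall red-fruited: 421 × 1/4 = 105.25
  tall yellow-fruited: 421 × 1/4 = 105.25
  dwarf red-fruited: 421 × 1/4 = 105.25
  dwarf yellow-fruited: 421 × 1/4 = 105.25
χ² = Σ (O − E)² / E
  tall red-fruited: (107 − 105.25)² / 105.25 = 0.0291
  tall yellow-fruited: (105 − 105.25)² / 105.25 = 0.0006
  dwarf red-fruited: (108 − 105.25)² / 105.25 = 0.0719
  dwarf yellow-fruited: (101 − 105.25)² / 105.25 = 0.1716
χ² = 0.0291 + 0.0006 + 0.0719 + 0.1716 = 0.2732 ≈ 0.273

0.273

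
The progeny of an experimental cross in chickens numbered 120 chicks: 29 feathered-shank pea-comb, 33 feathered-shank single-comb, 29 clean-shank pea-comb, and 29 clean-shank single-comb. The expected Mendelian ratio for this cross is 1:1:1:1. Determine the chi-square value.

The 1:1:1:1 ratio has 4 parts, so with N = 120 the expected counts are:
  feathered-shank pea-comb: 120 × 1/4 = 30
  feathered-shank single-comb: 120 × 1/4 = 30
  clean-shank pea-comb: 120 × 1/4 = 30
  clean-shank single-comb: 120 × 1/4 = 30
χ² = Σ (O − E)² / E
  feathered-shank pea-comb: (29 − 30)² / 30 = 0.0333
  feathered-shank single-comb: (33 − 30)² / 30 = 0.3000
  clean-shank pea-comb: (29 − 30)² / 30 = 0.0333
  clean-shank single-comb: (29 − 30)² / 30 = 0.0333
χ² = 0.0333 + 0.3000 + 0.0333 + 0.0333 = 0.3999 ≈ 0.400

0.400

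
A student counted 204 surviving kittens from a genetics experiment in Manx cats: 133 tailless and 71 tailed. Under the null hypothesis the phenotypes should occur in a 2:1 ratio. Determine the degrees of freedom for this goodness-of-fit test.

A goodness-of-fit test with 2 phenotype classes has df = 2 − 1 = 1.

1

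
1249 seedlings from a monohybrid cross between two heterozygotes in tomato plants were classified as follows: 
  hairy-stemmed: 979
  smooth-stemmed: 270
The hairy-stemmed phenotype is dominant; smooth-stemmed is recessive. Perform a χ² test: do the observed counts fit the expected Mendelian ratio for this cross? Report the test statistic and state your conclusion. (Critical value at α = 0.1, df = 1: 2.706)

For a monohybrid cross between heterozygotes with complete dominance, the expected phenotypic ratio is 3:1.
Under the 3:1 hypothesis (Σ ratio = 4, N = 1249):
  hairy-stemmed: 1249 × 3/4 = 936.75
  smooth-stemmed: 1249 × 1/4 = 312.25
χ² = Σ (O − E)² / E
  hairy-stemmed: (979 − 936.75)² / 936.75 = 1.9056
  smooth-stemmed: (270 − 312.25)² / 312.25 = 5.7168
χ² = 1.9056 + 5.7168 = 7.6224 ≈ 7.622
Degrees of freedom = 2 − 1 = 1; critical value at α = 0.1 is 2.706.
Since 7.622 > 2.706, we reject the null hypothesis — the data do not fit the 3:1 ratio.

7.622; not consistent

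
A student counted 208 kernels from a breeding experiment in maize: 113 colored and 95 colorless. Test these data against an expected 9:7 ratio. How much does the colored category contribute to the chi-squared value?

0.137

Under the 9:7 hypothesis (Σ ratio = 16, N = 208):
  colored: 208 × 9/16 = 117
  colorless: 208 × 7/16 = 91
Contribution of colored: (113 − 117)² / 117 = 0.1368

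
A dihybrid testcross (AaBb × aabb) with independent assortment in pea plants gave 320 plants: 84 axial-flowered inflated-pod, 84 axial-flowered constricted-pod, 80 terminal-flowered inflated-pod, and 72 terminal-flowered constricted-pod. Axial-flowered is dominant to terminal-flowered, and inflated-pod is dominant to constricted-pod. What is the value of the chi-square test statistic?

A dihybrid testcross with independent assortment gives a 1:1:1:1 ratio.
The 1:1:1:1 ratio has 4 parts, so with N = 320 the expected counts are:
  axial-flowered inflated-pod: 320 × 1/4 = 80
  axial-flowered constricted-pod: 320 × 1/4 = 80
  terminal-flowered inflated-pod: 320 × 1/4 = 80
  terminal-flowered constricted-pod: 320 × 1/4 = 80
χ² = Σ (O − E)² / E
  axial-flowered inflated-pod: (84 − 80)² / 80 = 0.2000
  axial-flowered constricted-pod: (84 − 80)² / 80 = 0.2000
  terminal-flowered inflated-pod: (80 − 80)² / 80 = 0.0000
  terminal-flowered constricted-pod: (72 − 80)² / 80 = 0.8000
χ² = 0.2000 + 0.2000 + 0.0000 + 0.8000 = 1.200

1.200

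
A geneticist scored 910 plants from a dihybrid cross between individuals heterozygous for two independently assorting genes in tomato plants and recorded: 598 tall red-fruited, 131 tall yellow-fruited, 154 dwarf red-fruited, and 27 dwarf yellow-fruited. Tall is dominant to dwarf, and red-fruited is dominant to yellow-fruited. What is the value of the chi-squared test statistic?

41.006

A dihybrid F₂ with independent assortment and complete dominance at both loci gives a 9:3:3:1 phenotypic ratio.
Under the 9:3:3:1 hypothesis (Σ ratio = 16, N = 910):
  tall red-fruited: 910 × 9/16 = 511.875
  tall yellow-fruited: 910 × 3/16 = 170.625
  dwarf red-fruited: 910 × 3/16 = 170.625
  dwarf yellow-fruited: 910 × 1/16 = 56.875
χ² = Σ (O − E)² / E
  tall red-fruited: (598 − 511.875)² / 511.875 = 14.4909
  tall yellow-fruited: (131 − 170.625)² / 170.625 = 9.2023
  dwarf red-fruited: (154 − 170.625)² / 170.625 = 1.6199
  dwarf yellow-fruited: (27 − 56.875)² / 56.875 = 15.6926
χ² = 14.4909 + 9.2023 + 1.6199 + 15.6926 = 41.0057 ≈ 41.006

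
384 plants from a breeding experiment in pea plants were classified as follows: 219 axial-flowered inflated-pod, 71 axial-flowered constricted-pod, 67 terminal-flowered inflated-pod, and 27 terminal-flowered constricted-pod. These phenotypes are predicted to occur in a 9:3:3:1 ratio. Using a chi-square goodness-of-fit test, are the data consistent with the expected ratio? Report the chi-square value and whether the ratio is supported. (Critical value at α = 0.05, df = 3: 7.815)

The 9:3:3:1 ratio has 16 parts, so with N = 384 the expected counts are:
  axial-flowered inflated-pod: 384 × 9/16 = 216
  axial-flowered constricted-pod: 384 × 3/16 = 72
  terminal-flowered inflated-pod: 384 × 3/16 = 72
  terminal-flowered constricted-pod: 384 × 1/16 = 24
χ² = Σ (O − E)² / E
  axial-flowered inflated-pod: (219 − 216)² / 216 = 0.0417
  axial-flowered constricted-pod: (71 − 72)² / 72 = 0.0139
  terminal-flowered inflated-pod: (67 − 72)² / 72 = 0.3472
  terminal-flowered constricted-pod: (27 − 24)² / 24 = 0.3750
χ² = 0.0417 + 0.0139 + 0.3472 + 0.3750 = 0.7778 ≈ 0.778
Degrees of freedom = 4 − 1 = 3; critical value at α = 0.05 is 7.815.
Since 0.778 < 7.815, we fail to reject the null hypothesis — the data are consistent with the 9:3:3:1 ratio.

0.778; consistent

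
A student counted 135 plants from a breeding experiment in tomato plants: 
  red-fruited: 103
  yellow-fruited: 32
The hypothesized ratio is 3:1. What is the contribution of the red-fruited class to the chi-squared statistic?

0.030

Total ratio parts = 4. Expected numbers out of 135:
  red-fruited: 135 × 3/4 = 101.25
  yellow-fruited: 135 × 1/4 = 33.75
Contribution of red-fruited: (103 − 101.25)² / 101.25 = 0.0302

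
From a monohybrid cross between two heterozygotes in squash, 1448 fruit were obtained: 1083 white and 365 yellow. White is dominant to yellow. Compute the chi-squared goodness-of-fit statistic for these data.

For a monohybrid cross between heterozygotes with complete dominance, the expected phenotypic ratio is 3:1.
Expected counts for N = 1448 under a 3:1 ratio (total parts = 4):
  white: 1448 × 3/4 = 1086
  yellow: 1448 × 1/4 = 362
χ² = Σ (O − E)² / E
  white: (1083 − 1086)² / 1086 = 0.0083
  yellow: (365 − 362)² / 362 = 0.0249
χ² = 0.0083 + 0.0249 = 0.0332 ≈ 0.033

0.033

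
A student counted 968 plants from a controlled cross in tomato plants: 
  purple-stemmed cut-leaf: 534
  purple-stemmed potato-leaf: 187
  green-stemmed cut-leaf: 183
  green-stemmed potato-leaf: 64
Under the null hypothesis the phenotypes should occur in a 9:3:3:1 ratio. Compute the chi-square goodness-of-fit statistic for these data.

0.584

Expected counts for N = 968 under a 9:3:3:1 ratio (total parts = 16):
  purple-stemmed cut-leaf: 968 × 9/16 = 544.5
  purple-stemmed potato-leaf: 968 × 3/16 = 181.5
  green-stemmed cut-leaf: 968 × 3/16 = 181.5
  green-stemmed potato-leaf: 968 × 1/16 = 60.5
χ² = Σ (O − E)² / E
  purple-stemmed cut-leaf: (534 − 544.5)² / 544.5 = 0.2025
  purple-stemmed potato-leaf: (187 − 181.5)² / 181.5 = 0.1667
  green-stemmed cut-leaf: (183 − 181.5)² / 181.5 = 0.0124
  green-stemmed potato-leaf: (64 − 60.5)² / 60.5 = 0.2025
χ² = 0.2025 + 0.1667 + 0.0124 + 0.2025 = 0.5841 ≈ 0.584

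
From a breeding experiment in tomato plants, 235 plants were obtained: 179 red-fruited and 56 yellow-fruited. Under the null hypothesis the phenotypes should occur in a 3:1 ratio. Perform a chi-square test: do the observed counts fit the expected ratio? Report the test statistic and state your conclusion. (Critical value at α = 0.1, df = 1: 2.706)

0.172; consistent

The 3:1 ratio has 4 parts, so with N = 235 the expected counts are:
  red-fruited: 235 × 3/4 = 176.25
  yellow-fruited: 235 × 1/4 = 58.75
χ² = Σ (O − E)² / E
  red-fruited: (179 − 176.25)² / 176.25 = 0.0429
  yellow-fruited: (56 − 58.75)² / 58.75 = 0.1287
χ² = 0.0429 + 0.1287 = 0.1716 ≈ 0.172
Degrees of freedom = 2 − 1 = 1; critical value at α = 0.1 is 2.706.
Since 0.172 < 2.706, we fail to reject the null hypothesis — the data are consistent with the 3:1 ratio.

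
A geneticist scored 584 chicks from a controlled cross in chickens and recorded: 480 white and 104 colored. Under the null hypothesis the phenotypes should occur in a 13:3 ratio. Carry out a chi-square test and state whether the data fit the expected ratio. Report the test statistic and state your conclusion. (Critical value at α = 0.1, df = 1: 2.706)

0.340; consistent

Total ratio parts = 16. Expected numbers out of 584:
  white: 584 × 13/16 = 474.5
  colored: 584 × 3/16 = 109.5
χ² = Σ (O − E)² / E
  white: (480 − 474.5)² / 474.5 = 0.0638
  colored: (104 − 109.5)² / 109.5 = 0.2763
χ² = 0.0638 + 0.2763 = 0.3401 ≈ 0.340
Degrees of freedom = 2 − 1 = 1; critical value at α = 0.1 is 2.706.
Since 0.340 < 2.706, we fail to reject the null hypothesis — the data are consistent with the 13:3 ratio.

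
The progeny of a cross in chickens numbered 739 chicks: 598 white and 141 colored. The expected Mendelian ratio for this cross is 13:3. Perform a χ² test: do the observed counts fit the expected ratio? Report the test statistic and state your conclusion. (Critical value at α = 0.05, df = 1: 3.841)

Under the 13:3 hypothesis (Σ ratio = 16, N = 739):
  white: 739 × 13/16 = 600.4375
  colored: 739 × 3/16 = 138.5625
χ² = Σ (O − E)² / E
  white: (598 − 600.4375)² / 600.4375 = 0.0099
  colored: (141 − 138.5625)² / 138.5625 = 0.0429
χ² = 0.0099 + 0.0429 = 0.0528 ≈ 0.053
Degrees of freedom = 2 − 1 = 1; critical value at α = 0.05 is 3.841.
Since 0.053 < 3.841, we fail to reject the null hypothesis — the data are consistent with the 13:3 ratio.

0.053; consistent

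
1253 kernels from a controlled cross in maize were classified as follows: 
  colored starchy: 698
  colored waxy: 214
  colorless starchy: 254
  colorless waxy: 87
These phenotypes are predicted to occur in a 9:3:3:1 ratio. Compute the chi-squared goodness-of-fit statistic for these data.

Total ratio parts = 16. Expected numbers out of 1253:
  colored starchy: 1253 × 9/16 = 704.8125
  colored waxy: 1253 × 3/16 = 234.9375
  colorless starchy: 1253 × 3/16 = 234.9375
  colorless waxy: 1253 × 1/16 = 78.3125
χ² = Σ (O − E)² / E
  colored starchy: (698 − 704.8125)² / 704.8125 = 0.0658
  colored waxy: (214 − 234.9375)² / 234.9375 = 1.8659
  colorless starchy: (254 − 234.9375)² / 234.9375 = 1.5467
  colorless waxy: (87 − 78.3125)² / 78.3125 = 0.9637
χ² = 0.0658 + 1.8659 + 1.5467 + 0.9637 = 4.4421 ≈ 4.442

4.442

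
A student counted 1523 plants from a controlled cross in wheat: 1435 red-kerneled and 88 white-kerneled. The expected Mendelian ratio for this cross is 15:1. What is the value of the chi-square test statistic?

Total ratio parts = 16. Expected numbers out of 1523:
  red-kerneled: 1523 × 15/16 = 1427.8125
  white-kerneled: 1523 × 1/16 = 95.1875
χ² = Σ (O − E)² / E
  red-kerneled: (1435 − 1427.8125)² / 1427.8125 = 0.0362
  white-kerneled: (88 − 95.1875)² / 95.1875 = 0.5427
χ² = 0.0362 + 0.5427 = 0.5789 ≈ 0.579

0.579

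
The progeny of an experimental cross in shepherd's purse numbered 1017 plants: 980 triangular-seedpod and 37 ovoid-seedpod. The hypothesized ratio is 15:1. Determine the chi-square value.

11.840

Under the 15:1 hypothesis (Σ ratio = 16, N = 1017):
  triangular-seedpod: 1017 × 15/16 = 953.4375
  ovoid-seedpod: 1017 × 1/16 = 63.5625
χ² = Σ (O − E)² / E
  triangular-seedpod: (980 − 953.4375)² / 953.4375 = 0.7400
  ovoid-seedpod: (37 − 63.5625)² / 63.5625 = 11.1004
χ² = 0.7400 + 11.1004 = 11.8404 ≈ 11.840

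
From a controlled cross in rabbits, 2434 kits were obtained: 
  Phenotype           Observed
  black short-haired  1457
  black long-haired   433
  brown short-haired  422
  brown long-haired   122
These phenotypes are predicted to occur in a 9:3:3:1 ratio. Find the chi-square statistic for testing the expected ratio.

15.392

Expected counts for N = 2434 under a 9:3:3:1 ratio (total parts = 16):
  black short-haired: 2434 × 9/16 = 1369.125
  black long-haired: 2434 × 3/16 = 456.375
  brown short-haired: 2434 × 3/16 = 456.375
  brown long-haired: 2434 × 1/16 = 152.125
χ² = Σ (O − E)² / E
  black short-haired: (1457 − 1369.125)² / 1369.125 = 5.6401
  black long-haired: (433 − 456.375)² / 456.375 = 1.1972
  brown short-haired: (422 − 456.375)² / 456.375 = 2.5892
  brown long-haired: (122 − 152.125)² / 152.125 = 5.9656
χ² = 5.6401 + 1.1972 + 2.5892 + 5.9656 = 15.3921 ≈ 15.392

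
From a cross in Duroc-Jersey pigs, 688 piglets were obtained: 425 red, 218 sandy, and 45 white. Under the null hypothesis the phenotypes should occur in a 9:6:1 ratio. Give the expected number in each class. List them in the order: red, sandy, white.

Expected counts for N = 688 under a 9:6:1 ratio (total parts = 16):
  red: 688 × 9/16 = 387
  sandy: 688 × 6/16 = 258
  white: 688 × 1/16 = 43

387, 258, 43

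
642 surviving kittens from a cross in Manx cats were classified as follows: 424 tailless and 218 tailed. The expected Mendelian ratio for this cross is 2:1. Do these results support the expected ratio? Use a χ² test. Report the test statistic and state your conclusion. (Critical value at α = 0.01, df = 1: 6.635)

0.112; consistent

Under the 2:1 hypothesis (Σ ratio = 3, N = 642):
  tailless: 642 × 2/3 = 428
  tailed: 642 × 1/3 = 214
χ² = Σ (O − E)² / E
  tailless: (424 − 428)² / 428 = 0.0374
  tailed: (218 − 214)² / 214 = 0.0748
χ² = 0.0374 + 0.0748 = 0.1122 ≈ 0.112
Degrees of freedom = 2 − 1 = 1; critical value at α = 0.01 is 6.635.
Since 0.112 < 6.635, we fail to reject the null hypothesis — the data are consistent with the 2:1 ratio.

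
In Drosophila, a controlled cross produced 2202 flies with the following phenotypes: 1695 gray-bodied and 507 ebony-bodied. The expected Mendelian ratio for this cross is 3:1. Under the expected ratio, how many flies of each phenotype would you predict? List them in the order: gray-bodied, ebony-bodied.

1651.5, 550.5

Expected counts for N = 2202 under a 3:1 ratio (total parts = 4):
  gray-bodied: 2202 × 3/4 = 1651.5
  ebony-bodied: 2202 × 1/4 = 550.5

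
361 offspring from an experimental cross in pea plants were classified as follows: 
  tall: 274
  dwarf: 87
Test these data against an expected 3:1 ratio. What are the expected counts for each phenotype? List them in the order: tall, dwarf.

270.75, 90.25

The 3:1 ratio has 4 parts, so with N = 361 the expected counts are:
  tall: 361 × 3/4 = 270.75
  dwarf: 361 × 1/4 = 90.25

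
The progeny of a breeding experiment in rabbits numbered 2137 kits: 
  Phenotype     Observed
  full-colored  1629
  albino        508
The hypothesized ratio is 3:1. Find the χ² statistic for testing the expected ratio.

1.720

Total ratio parts = 4. Expected numbers out of 2137:
  full-colored: 2137 × 3/4 = 1602.75
  albino: 2137 × 1/4 = 534.25
χ² = Σ (O − E)² / E
  full-colored: (1629 − 1602.75)² / 1602.75 = 0.4299
  albino: (508 − 534.25)² / 534.25 = 1.2898
χ² = 0.4299 + 1.2898 = 1.7197 ≈ 1.720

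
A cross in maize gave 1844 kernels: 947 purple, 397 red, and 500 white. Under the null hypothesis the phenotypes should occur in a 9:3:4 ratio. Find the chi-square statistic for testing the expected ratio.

18.749

The 9:3:4 ratio has 16 parts, so with N = 1844 the expected counts are:
  purple: 1844 × 9/16 = 1037.25
  red: 1844 × 3/16 = 345.75
  white: 1844 × 4/16 = 461
χ² = Σ (O − E)² / E
  purple: (947 − 1037.25)² / 1037.25 = 7.8526
  red: (397 − 345.75)² / 345.75 = 7.5967
  white: (500 − 461)² / 461 = 3.2993
χ² = 7.8526 + 7.5967 + 3.2993 = 18.7486 ≈ 18.749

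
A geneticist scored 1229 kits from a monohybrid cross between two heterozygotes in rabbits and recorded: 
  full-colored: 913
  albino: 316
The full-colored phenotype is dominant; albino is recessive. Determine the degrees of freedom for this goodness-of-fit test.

For a monohybrid cross between heterozygotes with complete dominance, the expected phenotypic ratio is 3:1.
A goodness-of-fit test with 2 phenotype classes has df = 2 − 1 = 1.

1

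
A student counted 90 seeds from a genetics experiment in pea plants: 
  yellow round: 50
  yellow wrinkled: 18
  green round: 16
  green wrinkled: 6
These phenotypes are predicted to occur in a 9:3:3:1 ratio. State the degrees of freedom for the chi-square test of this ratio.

A goodness-of-fit test with 4 phenotype classes has df = 4 − 1 = 3.

3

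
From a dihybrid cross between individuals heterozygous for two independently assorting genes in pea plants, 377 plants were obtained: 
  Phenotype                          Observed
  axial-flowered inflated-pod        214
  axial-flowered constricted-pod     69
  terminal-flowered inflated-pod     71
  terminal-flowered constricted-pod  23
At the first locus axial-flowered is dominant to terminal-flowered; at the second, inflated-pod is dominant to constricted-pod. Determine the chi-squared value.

0.073

A dihybrid F₂ with independent assortment and complete dominance at both loci gives a 9:3:3:1 phenotypic ratio.
Total ratio parts = 16. Expected numbers out of 377:
  axial-flowered inflated-pod: 377 × 9/16 = 212.0625
  axial-flowered constricted-pod: 377 × 3/16 = 70.6875
  terminal-flowered inflated-pod: 377 × 3/16 = 70.6875
  terminal-flowered constricted-pod: 377 × 1/16 = 23.5625
χ² = Σ (O − E)² / E
  axial-flowered inflated-pod: (214 − 212.0625)² / 212.0625 = 0.0177
  axial-flowered constricted-pod: (69 − 70.6875)² / 70.6875 = 0.0403
  terminal-flowered inflated-pod: (71 − 70.6875)² / 70.6875 = 0.0014
  terminal-flowered constricted-pod: (23 − 23.5625)² / 23.5625 = 0.0134
χ² = 0.0177 + 0.0403 + 0.0014 + 0.0134 = 0.0728 ≈ 0.073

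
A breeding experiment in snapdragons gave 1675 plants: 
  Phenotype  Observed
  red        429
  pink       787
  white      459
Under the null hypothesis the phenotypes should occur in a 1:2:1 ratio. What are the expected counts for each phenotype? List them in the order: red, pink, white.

418.75, 837.5, 418.75

Expected counts for N = 1675 under a 1:2:1 ratio (total parts = 4):
  red: 1675 × 1/4 = 418.75
  pink: 1675 × 2/4 = 837.5
  white: 1675 × 1/4 = 418.75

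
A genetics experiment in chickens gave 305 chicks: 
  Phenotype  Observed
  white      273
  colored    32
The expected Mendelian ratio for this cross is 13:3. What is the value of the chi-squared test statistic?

Expected counts for N = 305 under a 13:3 ratio (total parts = 16):
  white: 305 × 13/16 = 247.8125
  colored: 305 × 3/16 = 57.1875
χ² = Σ (O − E)² / E
  white: (273 − 247.8125)² / 247.8125 = 2.5600
  colored: (32 − 57.1875)² / 57.1875 = 11.0935
χ² = 2.5600 + 11.0935 = 13.6535 ≈ 13.654

13.654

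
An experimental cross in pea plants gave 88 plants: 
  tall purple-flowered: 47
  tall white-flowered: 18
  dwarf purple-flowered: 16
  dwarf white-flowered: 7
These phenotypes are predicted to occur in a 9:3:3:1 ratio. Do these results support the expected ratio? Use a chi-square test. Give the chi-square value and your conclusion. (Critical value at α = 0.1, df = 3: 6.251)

0.687; consistent

Expected counts for N = 88 under a 9:3:3:1 ratio (total parts = 16):
  tall purple-flowered: 88 × 9/16 = 49.5
  tall white-flowered: 88 × 3/16 = 16.5
  dwarf purple-flowered: 88 × 3/16 = 16.5
  dwarf white-flowered: 88 × 1/16 = 5.5
χ² = Σ (O − E)² / E
  tall purple-flowered: (47 − 49.5)² / 49.5 = 0.1263
  tall white-flowered: (18 − 16.5)² / 16.5 = 0.1364
  dwarf purple-flowered: (16 − 16.5)² / 16.5 = 0.0152
  dwarf white-flowered: (7 − 5.5)² / 5.5 = 0.4091
χ² = 0.1263 + 0.1364 + 0.0152 + 0.4091 = 0.687
Degrees of freedom = 4 − 1 = 3; critical value at α = 0.1 is 6.251.
Since 0.687 < 6.251, we fail to reject the null hypothesis — the data are consistent with the 9:3:3:1 ratio.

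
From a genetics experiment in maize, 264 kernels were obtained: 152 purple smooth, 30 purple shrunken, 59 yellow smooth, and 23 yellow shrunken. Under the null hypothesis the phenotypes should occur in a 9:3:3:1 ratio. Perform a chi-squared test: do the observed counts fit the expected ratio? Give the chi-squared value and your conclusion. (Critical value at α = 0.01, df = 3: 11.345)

Under the 9:3:3:1 hypothesis (Σ ratio = 16, N = 264):
  purple smooth: 264 × 9/16 = 148.5
  purple shrunken: 264 × 3/16 = 49.5
  yellow smooth: 264 × 3/16 = 49.5
  yellow shrunken: 264 × 1/16 = 16.5
χ² = Σ (O − E)² / E
  purple smooth: (152 − 148.5)² / 148.5 = 0.0825
  purple shrunken: (30 − 49.5)² / 49.5 = 7.6818
  yellow smooth: (59 − 49.5)² / 49.5 = 1.8232
  yellow shrunken: (23 − 16.5)² / 16.5 = 2.5606
χ² = 0.0825 + 7.6818 + 1.8232 + 2.5606 = 12.1481 ≈ 12.148
Degrees of freedom = 4 − 1 = 3; critical value at α = 0.01 is 11.345.
Since 12.148 > 11.345, we reject the null hypothesis — the data do not fit the 9:3:3:1 ratio.

12.148; not consistent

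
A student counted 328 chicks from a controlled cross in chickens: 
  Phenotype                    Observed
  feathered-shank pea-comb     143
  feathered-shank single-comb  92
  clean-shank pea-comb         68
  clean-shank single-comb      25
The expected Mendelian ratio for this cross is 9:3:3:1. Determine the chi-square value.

Under the 9:3:3:1 hypothesis (Σ ratio = 16, N = 328):
  feathered-shank pea-comb: 328 × 9/16 = 184.5
  feathered-shank single-comb: 328 × 3/16 = 61.5
  clean-shank pea-comb: 328 × 3/16 = 61.5
  clean-shank single-comb: 328 × 1/16 = 20.5
χ² = Σ (O − E)² / E
  feathered-shank pea-comb: (143 − 184.5)² / 184.5 = 9.3347
  feathered-shank single-comb: (92 − 61.5)² / 61.5 = 15.1260
  clean-shank pea-comb: (68 − 61.5)² / 61.5 = 0.6870
  clean-shank single-comb: (25 − 20.5)² / 20.5 = 0.9878
χ² = 9.3347 + 15.1260 + 0.6870 + 0.9878 = 26.1355 ≈ 26.136

26.136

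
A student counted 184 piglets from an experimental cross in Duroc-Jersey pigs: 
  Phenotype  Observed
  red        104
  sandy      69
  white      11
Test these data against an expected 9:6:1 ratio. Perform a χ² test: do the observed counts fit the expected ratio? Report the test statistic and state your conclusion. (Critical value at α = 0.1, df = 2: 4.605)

Expected counts for N = 184 under a 9:6:1 ratio (total parts = 16):
  red: 184 × 9/16 = 103.5
  sandy: 184 × 6/16 = 69
  white: 184 × 1/16 = 11.5
χ² = Σ (O − E)² / E
  red: (104 − 103.5)² / 103.5 = 0.0024
  sandy: (69 − 69)² / 69 = 0.0000
  white: (11 − 11.5)² / 11.5 = 0.0217
χ² = 0.0024 + 0.0000 + 0.0217 = 0.0241 ≈ 0.024
Degrees of freedom = 3 − 1 = 2; critical value at α = 0.1 is 4.605.
Since 0.024 < 4.605, we fail to reject the null hypothesis — the data are consistent with the 9:6:1 ratio.

0.024; consistent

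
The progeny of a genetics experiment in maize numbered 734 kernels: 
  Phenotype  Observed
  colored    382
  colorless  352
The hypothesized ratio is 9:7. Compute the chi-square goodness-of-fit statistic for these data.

The 9:7 ratio has 16 parts, so with N = 734 the expected counts are:
  colored: 734 × 9/16 = 412.875
  colorless: 734 × 7/16 = 321.125
χ² = Σ (O − E)² / E
  colored: (382 − 412.875)² / 412.875 = 2.3088
  colorless: (352 − 321.125)² / 321.125 = 2.9685
χ² = 2.3088 + 2.9685 = 5.2773 ≈ 5.277

5.277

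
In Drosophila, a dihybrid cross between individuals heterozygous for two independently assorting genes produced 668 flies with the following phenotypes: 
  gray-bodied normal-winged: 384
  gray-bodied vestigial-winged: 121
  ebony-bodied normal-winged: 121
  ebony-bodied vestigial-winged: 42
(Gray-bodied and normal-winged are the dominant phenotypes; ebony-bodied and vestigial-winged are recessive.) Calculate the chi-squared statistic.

0.471

A dihybrid F₂ with independent assortment and complete dominance at both loci gives a 9:3:3:1 phenotypic ratio.
Under the 9:3:3:1 hypothesis (Σ ratio = 16, N = 668):
  gray-bodied normal-winged: 668 × 9/16 = 375.75
  gray-bodied vestigial-winged: 668 × 3/16 = 125.25
  ebony-bodied normal-winged: 668 × 3/16 = 125.25
  ebony-bodied vestigial-winged: 668 × 1/16 = 41.75
χ² = Σ (O − E)² / E
  gray-bodied normal-winged: (384 − 375.75)² / 375.75 = 0.1811
  gray-bodied vestigial-winged: (121 − 125.25)² / 125.25 = 0.1442
  ebony-bodied normal-winged: (121 − 125.25)² / 125.25 = 0.1442
  ebony-bodied vestigial-winged: (42 − 41.75)² / 41.75 = 0.0015
χ² = 0.1811 + 0.1442 + 0.1442 + 0.0015 = 0.471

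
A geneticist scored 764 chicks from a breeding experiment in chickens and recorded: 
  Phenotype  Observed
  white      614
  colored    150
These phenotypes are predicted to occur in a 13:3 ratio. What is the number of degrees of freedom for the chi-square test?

1

A goodness-of-fit test with 2 phenotype classes has df = 2 − 1 = 1.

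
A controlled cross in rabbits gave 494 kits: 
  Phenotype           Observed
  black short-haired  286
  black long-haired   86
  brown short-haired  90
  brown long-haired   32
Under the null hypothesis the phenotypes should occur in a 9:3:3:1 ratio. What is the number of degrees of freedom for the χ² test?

A goodness-of-fit test with 4 phenotype classes has df = 4 − 1 = 3.

3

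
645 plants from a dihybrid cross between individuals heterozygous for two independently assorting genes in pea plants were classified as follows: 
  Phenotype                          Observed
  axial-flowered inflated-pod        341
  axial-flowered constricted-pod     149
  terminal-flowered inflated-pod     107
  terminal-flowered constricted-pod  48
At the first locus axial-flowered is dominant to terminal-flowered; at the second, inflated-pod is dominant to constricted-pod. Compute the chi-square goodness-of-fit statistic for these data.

10.895

A dihybrid F₂ with independent assortment and complete dominance at both loci gives a 9:3:3:1 phenotypic ratio.
The 9:3:3:1 ratio has 16 parts, so with N = 645 the expected counts are:
  axial-flowered inflated-pod: 645 × 9/16 = 362.8125
  axial-flowered constricted-pod: 645 × 3/16 = 120.9375
  terminal-flowered inflated-pod: 645 × 3/16 = 120.9375
  terminal-flowered constricted-pod: 645 × 1/16 = 40.3125
χ² = Σ (O − E)² / E
  axial-flowered inflated-pod: (341 − 362.8125)² / 362.8125 = 1.3114
  axial-flowered constricted-pod: (149 − 120.9375)² / 120.9375 = 6.5117
  terminal-flowered inflated-pod: (107 − 120.9375)² / 120.9375 = 1.6062
  terminal-flowered constricted-pod: (48 − 40.3125)² / 40.3125 = 1.4660
χ² = 1.3114 + 6.5117 + 1.6062 + 1.4660 = 10.8953 ≈ 10.895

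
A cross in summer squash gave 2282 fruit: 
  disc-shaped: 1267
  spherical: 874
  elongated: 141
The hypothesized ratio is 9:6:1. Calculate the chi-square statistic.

0.623

Total ratio parts = 16. Expected numbers out of 2282:
  disc-shaped: 2282 × 9/16 = 1283.625
  spherical: 2282 × 6/16 = 855.75
  elongated: 2282 × 1/16 = 142.625
χ² = Σ (O − E)² / E
  disc-shaped: (1267 − 1283.625)² / 1283.625 = 0.2153
  spherical: (874 − 855.75)² / 855.75 = 0.3892
  elongated: (141 − 142.625)² / 142.625 = 0.0185
χ² = 0.2153 + 0.3892 + 0.0185 = 0.623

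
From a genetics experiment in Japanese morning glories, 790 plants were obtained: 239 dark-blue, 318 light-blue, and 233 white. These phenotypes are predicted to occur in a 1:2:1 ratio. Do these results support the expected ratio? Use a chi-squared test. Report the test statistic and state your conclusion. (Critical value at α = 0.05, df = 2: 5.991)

30.111; not consistent

Total ratio parts = 4. Expected numbers out of 790:
  dark-blue: 790 × 1/4 = 197.5
  light-blue: 790 × 2/4 = 395
  white: 790 × 1/4 = 197.5
χ² = Σ (O − E)² / E
  dark-blue: (239 − 197.5)² / 197.5 = 8.7203
  light-blue: (318 − 395)² / 395 = 15.0101
  white: (233 − 197.5)² / 197.5 = 6.3810
χ² = 8.7203 + 15.0101 + 6.3810 = 30.1114 ≈ 30.111
Degrees of freedom = 3 − 1 = 2; critical value at α = 0.05 is 5.991.
Since 30.111 > 5.991, we reject the null hypothesis — the data do not fit the 1:2:1 ratio.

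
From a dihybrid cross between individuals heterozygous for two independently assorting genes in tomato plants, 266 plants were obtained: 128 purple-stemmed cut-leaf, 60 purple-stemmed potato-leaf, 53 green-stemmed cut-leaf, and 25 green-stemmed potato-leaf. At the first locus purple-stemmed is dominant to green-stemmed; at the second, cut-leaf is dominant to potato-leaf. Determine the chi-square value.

9.596

A dihybrid F₂ with independent assortment and complete dominance at both loci gives a 9:3:3:1 phenotypic ratio.
Under the 9:3:3:1 hypothesis (Σ ratio = 16, N = 266):
  purple-stemmed cut-leaf: 266 × 9/16 = 149.625
  purple-stemmed potato-leaf: 266 × 3/16 = 49.875
  green-stemmed cut-leaf: 266 × 3/16 = 49.875
  green-stemmed potato-leaf: 266 × 1/16 = 16.625
χ² = Σ (O − E)² / E
  purple-stemmed cut-leaf: (128 − 149.625)² / 149.625 = 3.1254
  purple-stemmed potato-leaf: (60 − 49.875)² / 49.875 = 2.0555
  green-stemmed cut-leaf: (53 − 49.875)² / 49.875 = 0.1958
  green-stemmed potato-leaf: (25 − 16.625)² / 16.625 = 4.2190
χ² = 3.1254 + 2.0555 + 0.1958 + 4.2190 = 9.5957 ≈ 9.596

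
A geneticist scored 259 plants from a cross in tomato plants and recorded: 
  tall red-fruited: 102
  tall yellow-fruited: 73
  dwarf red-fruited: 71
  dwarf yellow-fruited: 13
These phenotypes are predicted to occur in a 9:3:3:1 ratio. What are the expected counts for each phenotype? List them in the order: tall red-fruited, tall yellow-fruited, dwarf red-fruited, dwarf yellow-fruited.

145.6875, 48.5625, 48.5625, 16.1875

The 9:3:3:1 ratio has 16 parts, so with N = 259 the expected counts are:
  tall red-fruited: 259 × 9/16 = 145.6875
  tall yellow-fruited: 259 × 3/16 = 48.5625
  dwarf red-fruited: 259 × 3/16 = 48.5625
  dwarf yellow-fruited: 259 × 1/16 = 16.1875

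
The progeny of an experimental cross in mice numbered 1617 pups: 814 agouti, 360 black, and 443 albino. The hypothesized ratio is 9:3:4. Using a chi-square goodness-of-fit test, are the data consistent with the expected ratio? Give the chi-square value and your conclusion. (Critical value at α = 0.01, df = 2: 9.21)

24.400; not consistent

Total ratio parts = 16. Expected numbers out of 1617:
  agouti: 1617 × 9/16 = 909.5625
  black: 1617 × 3/16 = 303.1875
  albino: 1617 × 4/16 = 404.25
χ² = Σ (O − E)² / E
  agouti: (814 − 909.5625)² / 909.5625 = 10.0402
  black: (360 − 303.1875)² / 303.1875 = 10.6458
  albino: (443 − 404.25)² / 404.25 = 3.7144
χ² = 10.0402 + 10.6458 + 3.7144 = 24.4004 ≈ 24.400
Degrees of freedom = 3 − 1 = 2; critical value at α = 0.01 is 9.21.
Since 24.400 > 9.21, we reject the null hypothesis — the data do not fit the 9:3:4 ratio.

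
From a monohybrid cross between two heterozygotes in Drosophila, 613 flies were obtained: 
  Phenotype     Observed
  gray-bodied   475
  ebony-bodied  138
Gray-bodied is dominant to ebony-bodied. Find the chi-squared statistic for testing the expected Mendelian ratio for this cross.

2.023

For a monohybrid cross between heterozygotes with complete dominance, the expected phenotypic ratio is 3:1.
Under the 3:1 hypothesis (Σ ratio = 4, N = 613):
  gray-bodied: 613 × 3/4 = 459.75
  ebony-bodied: 613 × 1/4 = 153.25
χ² = Σ (O − E)² / E
  gray-bodied: (475 − 459.75)² / 459.75 = 0.5058
  ebony-bodied: (138 − 153.25)² / 153.25 = 1.5175
χ² = 0.5058 + 1.5175 = 2.0233 ≈ 2.023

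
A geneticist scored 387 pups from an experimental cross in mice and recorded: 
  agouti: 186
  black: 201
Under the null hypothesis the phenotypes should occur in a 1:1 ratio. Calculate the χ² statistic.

0.581

Total ratio parts = 2. Expected numbers out of 387:
  agouti: 387 × 1/2 = 193.5
  black: 387 × 1/2 = 193.5
χ² = Σ (O − E)² / E
  agouti: (186 − 193.5)² / 193.5 = 0.2907
  black: (201 − 193.5)² / 193.5 = 0.2907
χ² = 0.2907 + 0.2907 = 0.5814 ≈ 0.581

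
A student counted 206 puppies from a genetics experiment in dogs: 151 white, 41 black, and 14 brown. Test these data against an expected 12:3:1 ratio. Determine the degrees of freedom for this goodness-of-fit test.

2

A goodness-of-fit test with 3 phenotype classes has df = 3 − 1 = 2.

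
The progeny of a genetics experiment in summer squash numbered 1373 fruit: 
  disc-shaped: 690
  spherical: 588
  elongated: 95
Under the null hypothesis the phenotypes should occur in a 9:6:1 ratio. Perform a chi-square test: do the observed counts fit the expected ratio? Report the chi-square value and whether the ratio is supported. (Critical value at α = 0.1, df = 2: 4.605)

Total ratio parts = 16. Expected numbers out of 1373:
  disc-shaped: 1373 × 9/16 = 772.3125
  spherical: 1373 × 6/16 = 514.875
  elongated: 1373 × 1/16 = 85.8125
χ² = Σ (O − E)² / E
  disc-shaped: (690 − 772.3125)² / 772.3125 = 8.7728
  spherical: (588 − 514.875)² / 514.875 = 10.3856
  elongated: (95 − 85.8125)² / 85.8125 = 0.9837
χ² = 8.7728 + 10.3856 + 0.9837 = 20.1421 ≈ 20.142
Degrees of freedom = 3 − 1 = 2; critical value at α = 0.1 is 4.605.
Since 20.142 > 4.605, we reject the null hypothesis — the data do not fit the 9:6:1 ratio.

20.142; not consistent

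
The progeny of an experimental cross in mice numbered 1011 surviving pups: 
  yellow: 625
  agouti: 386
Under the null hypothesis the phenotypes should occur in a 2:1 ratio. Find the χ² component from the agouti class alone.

The 2:1 ratio has 3 parts, so with N = 1011 the expected counts are:
  yellow: 1011 × 2/3 = 674
  agouti: 1011 × 1/3 = 337
Contribution of agouti: (386 − 337)² / 337 = 7.1246

7.125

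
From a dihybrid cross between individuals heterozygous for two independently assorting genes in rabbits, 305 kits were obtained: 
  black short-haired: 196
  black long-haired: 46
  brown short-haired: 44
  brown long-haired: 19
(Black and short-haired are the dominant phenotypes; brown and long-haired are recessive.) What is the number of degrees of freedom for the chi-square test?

A dihybrid F₂ with independent assortment and complete dominance at both loci gives a 9:3:3:1 phenotypic ratio.
A goodness-of-fit test with 4 phenotype classes has df = 4 − 1 = 3.

3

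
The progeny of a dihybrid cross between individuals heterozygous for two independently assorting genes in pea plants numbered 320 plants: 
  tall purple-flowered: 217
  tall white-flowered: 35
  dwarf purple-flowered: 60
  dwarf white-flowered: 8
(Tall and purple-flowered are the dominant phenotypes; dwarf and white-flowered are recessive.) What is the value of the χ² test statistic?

25.222

A dihybrid F₂ with independent assortment and complete dominance at both loci gives a 9:3:3:1 phenotypic ratio.
Total ratio parts = 16. Expected numbers out of 320:
  tall purple-flowered: 320 × 9/16 = 180
  tall white-flowered: 320 × 3/16 = 60
  dwarf purple-flowered: 320 × 3/16 = 60
  dwarf white-flowered: 320 × 1/16 = 20
χ² = Σ (O − E)² / E
  tall purple-flowered: (217 − 180)² / 180 = 7.6056
  tall white-flowered: (35 − 60)² / 60 = 10.4167
  dwarf purple-flowered: (60 − 60)² / 60 = 0.0000
  dwarf white-flowered: (8 − 20)² / 20 = 7.2000
χ² = 7.6056 + 10.4167 + 0.0000 + 7.2000 = 25.2223 ≈ 25.222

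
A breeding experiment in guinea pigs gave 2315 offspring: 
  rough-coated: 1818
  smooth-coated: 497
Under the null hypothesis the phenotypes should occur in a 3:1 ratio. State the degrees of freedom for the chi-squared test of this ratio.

1

A goodness-of-fit test with 2 phenotype classes has df = 2 − 1 = 1.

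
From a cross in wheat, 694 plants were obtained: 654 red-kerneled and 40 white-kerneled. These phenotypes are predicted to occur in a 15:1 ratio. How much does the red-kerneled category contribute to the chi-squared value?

0.018

Under the 15:1 hypothesis (Σ ratio = 16, N = 694):
  red-kerneled: 694 × 15/16 = 650.625
  white-kerneled: 694 × 1/16 = 43.375
Contribution of red-kerneled: (654 − 650.625)² / 650.625 = 0.0175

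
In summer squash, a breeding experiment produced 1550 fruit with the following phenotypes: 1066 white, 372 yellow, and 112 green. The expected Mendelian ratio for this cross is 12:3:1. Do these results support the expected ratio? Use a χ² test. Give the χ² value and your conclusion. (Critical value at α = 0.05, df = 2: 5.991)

33.157; not consistent

Total ratio parts = 16. Expected numbers out of 1550:
  white: 1550 × 12/16 = 1162.5
  yellow: 1550 × 3/16 = 290.625
  green: 1550 × 1/16 = 96.875
χ² = Σ (O − E)² / E
  white: (1066 − 1162.5)² / 1162.5 = 8.0105
  yellow: (372 − 290.625)² / 290.625 = 22.7850
  green: (112 − 96.875)² / 96.875 = 2.3615
χ² = 8.0105 + 22.7850 + 2.3615 = 33.157
Degrees of freedom = 3 − 1 = 2; critical value at α = 0.05 is 5.991.
Since 33.157 > 5.991, we reject the null hypothesis — the data do not fit the 12:3:1 ratio.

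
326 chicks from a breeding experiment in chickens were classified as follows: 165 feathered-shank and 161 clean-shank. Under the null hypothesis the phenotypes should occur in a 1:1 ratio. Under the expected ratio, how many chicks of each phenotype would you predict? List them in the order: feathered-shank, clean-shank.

163, 163

Total ratio parts = 2. Expected numbers out of 326:
  feathered-shank: 326 × 1/2 = 163
  clean-shank: 326 × 1/2 = 163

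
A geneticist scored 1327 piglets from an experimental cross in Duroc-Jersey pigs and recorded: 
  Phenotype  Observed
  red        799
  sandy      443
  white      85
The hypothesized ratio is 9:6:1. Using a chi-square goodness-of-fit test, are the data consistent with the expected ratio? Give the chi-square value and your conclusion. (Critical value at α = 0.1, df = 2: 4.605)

9.749; not consistent

Under the 9:6:1 hypothesis (Σ ratio = 16, N = 1327):
  red: 1327 × 9/16 = 746.4375
  sandy: 1327 × 6/16 = 497.625
  white: 1327 × 1/16 = 82.9375
χ² = Σ (O − E)² / E
  red: (799 − 746.4375)² / 746.4375 = 3.7013
  sandy: (443 − 497.625)² / 497.625 = 5.9963
  white: (85 − 82.9375)² / 82.9375 = 0.0513
χ² = 3.7013 + 5.9963 + 0.0513 = 9.7489 ≈ 9.749
Degrees of freedom = 3 − 1 = 2; critical value at α = 0.1 is 4.605.
Since 9.749 > 4.605, we reject the null hypothesis — the data do not fit the 9:6:1 ratio.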